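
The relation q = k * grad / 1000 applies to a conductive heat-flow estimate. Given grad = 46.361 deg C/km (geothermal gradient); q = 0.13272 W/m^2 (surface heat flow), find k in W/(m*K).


k = q * 1000 / grad
k = 0.13272 * 1000 / 46.361
k = 2.8628 W/(m*K)


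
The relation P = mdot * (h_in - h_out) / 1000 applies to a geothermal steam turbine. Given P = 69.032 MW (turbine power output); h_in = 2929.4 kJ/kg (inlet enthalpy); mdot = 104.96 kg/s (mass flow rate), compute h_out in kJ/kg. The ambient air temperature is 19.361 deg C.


h_out = h_in - P * 1000 / mdot
h_out = 2929.4 - 69.032 * 1000 / 104.96
h_out = 2271.7 kJ/kg


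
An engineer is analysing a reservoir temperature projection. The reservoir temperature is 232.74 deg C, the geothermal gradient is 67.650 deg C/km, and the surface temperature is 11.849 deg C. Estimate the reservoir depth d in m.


d = (T_res - T_surf) / grad * 1000
d = (232.74 - 11.849) / 67.650 * 1000
d = 3265.2 m


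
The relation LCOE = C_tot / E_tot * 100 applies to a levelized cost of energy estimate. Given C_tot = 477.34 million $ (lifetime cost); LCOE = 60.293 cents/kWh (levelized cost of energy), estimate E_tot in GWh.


E_tot = C_tot / LCOE * 100
E_tot = 477.34 / 60.293 * 100
E_tot = 791.70 GWh


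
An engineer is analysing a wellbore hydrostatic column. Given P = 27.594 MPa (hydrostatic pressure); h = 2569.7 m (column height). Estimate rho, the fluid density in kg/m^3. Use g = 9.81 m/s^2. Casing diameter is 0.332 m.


rho = P * 1e6 / (g * h)
rho = 27.594 * 1e6 / (9.81 * 2569.7)
rho = 1094.6 kg/m^3


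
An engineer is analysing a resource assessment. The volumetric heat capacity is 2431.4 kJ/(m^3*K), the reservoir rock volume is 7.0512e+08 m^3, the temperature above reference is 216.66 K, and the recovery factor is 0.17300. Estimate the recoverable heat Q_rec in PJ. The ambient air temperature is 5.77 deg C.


Step 1: Q_s = Vr*rhoc*dT/1e12 = 7.0512e+08*2431.4*216.66/1e12 = 371.4481 PJ
Step 2: Q_rec = Q_s * RF = 371.4481 * 0.173 = 64.261 PJ
Q_rec = 64.261 PJ


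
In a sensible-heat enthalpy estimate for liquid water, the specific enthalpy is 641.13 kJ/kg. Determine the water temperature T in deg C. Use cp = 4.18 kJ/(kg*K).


T = h / cp
T = 641.13 / 4.18
T = 153.38 deg C


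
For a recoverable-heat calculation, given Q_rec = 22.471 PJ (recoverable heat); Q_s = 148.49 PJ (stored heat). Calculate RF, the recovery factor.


RF = Q_rec / Q_s
RF = 22.471 / 148.49
RF = 0.15133


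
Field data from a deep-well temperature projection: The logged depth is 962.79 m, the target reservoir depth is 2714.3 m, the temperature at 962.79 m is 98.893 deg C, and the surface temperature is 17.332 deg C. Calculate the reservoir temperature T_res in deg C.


Step 1: grad = (T_d1 - T_surf)/d1 * 1000 = (98.893 - 17.332)/962.79 * 1000 = 84.71318 deg C/km
Step 2: T_res = T_surf + grad*d2/1000 = 17.332 + 84.71318*2714.3/1000 = 247.27 deg C
T_res = 247.27 deg C


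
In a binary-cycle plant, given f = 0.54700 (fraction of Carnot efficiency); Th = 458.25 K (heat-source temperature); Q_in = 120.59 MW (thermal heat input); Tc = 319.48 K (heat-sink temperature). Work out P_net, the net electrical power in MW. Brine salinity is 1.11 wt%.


Step 1: eta = (1 - Tc/Th)*f = (1 - 319.48/458.25)*0.547 = 0.1656458
Step 2: P_net = eta * Q_in = 0.1656458 * 120.59 = 19.975 MW
P_net = 19.975 MW


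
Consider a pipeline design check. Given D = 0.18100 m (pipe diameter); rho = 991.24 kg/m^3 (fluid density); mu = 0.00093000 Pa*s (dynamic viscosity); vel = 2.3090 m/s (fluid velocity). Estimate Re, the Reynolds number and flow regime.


Step 1: Re = rho*vel*D/mu = 991.24*2.309*0.181/0.00093 = 4.4545e+05
Step 2: Re = 4.4545e+05 > 4000, so flow is turbulent.
Re = 4.4545e+05 (turbulent)


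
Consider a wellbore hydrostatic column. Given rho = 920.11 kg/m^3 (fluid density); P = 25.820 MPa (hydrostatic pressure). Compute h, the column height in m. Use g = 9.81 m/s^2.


h = P * 1e6 / (g * rho)
h = 25.820 * 1e6 / (9.81 * 920.11)
h = 2860.5 m


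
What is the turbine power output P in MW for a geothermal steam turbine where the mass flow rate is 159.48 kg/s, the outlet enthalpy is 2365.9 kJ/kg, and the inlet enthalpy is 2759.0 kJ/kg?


P = mdot * (h_in - h_out) / 1000
P = 159.48 * (2759.0 - 2365.9) / 1000
P = 62.692 MW


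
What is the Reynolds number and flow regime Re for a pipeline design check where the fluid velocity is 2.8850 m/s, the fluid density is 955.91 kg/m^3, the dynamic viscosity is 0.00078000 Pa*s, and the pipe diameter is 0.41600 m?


Step 1: Re = rho*vel*D/mu = 955.91*2.885*0.416/0.00078 = 1.4708e+06
Step 2: Re = 1.4708e+06 > 4000, so flow is turbulent.
Re = 1.4708e+06 (turbulent)


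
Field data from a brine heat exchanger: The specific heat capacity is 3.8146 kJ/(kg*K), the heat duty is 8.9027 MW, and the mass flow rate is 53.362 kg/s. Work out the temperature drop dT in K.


dT = Q * 1000 / (mdot * cp)
dT = 8.9027 * 1000 / (53.362 * 3.8146)
dT = 43.736 K


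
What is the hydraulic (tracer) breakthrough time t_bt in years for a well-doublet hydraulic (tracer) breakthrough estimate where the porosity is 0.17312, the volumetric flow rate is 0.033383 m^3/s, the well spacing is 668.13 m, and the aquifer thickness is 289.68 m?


t_bt = pi * hr * phi * L^2 / (3 * Qv) / (365.25*86400)
t_bt = pi * 289.68 * 0.17312 * 668.13^2 / (3 * 0.033383) / (365.25*86400)
t_bt = 22.253 years


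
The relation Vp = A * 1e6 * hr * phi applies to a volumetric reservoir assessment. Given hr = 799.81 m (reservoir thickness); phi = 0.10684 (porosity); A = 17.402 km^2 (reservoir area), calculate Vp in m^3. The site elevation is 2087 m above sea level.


Vp = A * 1e6 * hr * phi
Vp = 17.402 * 1e6 * 799.81 * 0.10684
Vp = 1.4870e+09 m^3


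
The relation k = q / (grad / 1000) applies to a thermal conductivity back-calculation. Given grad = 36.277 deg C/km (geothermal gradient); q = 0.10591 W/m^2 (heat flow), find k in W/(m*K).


k = q / (grad / 1000)
k = 0.10591 / (36.277 / 1000)
k = 2.9195 W/(m*K)


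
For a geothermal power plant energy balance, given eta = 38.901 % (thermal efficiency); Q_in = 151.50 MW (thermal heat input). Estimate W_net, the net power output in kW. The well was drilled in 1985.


W_net = eta / 100 * Q_in
W_net = 38.901 / 100 * 151.50
W_net = 58.93501 MW
Convert: 58.93501 MW * 1000.0 = 58935 kW
W_net = 58935 kW


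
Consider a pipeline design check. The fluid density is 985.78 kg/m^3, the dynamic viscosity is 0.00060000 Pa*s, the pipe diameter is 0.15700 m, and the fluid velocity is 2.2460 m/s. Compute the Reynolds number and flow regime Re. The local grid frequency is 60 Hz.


Step 1: Re = rho*vel*D/mu = 985.78*2.246*0.157/0.0006 = 5.7935e+05
Step 2: Re = 5.7935e+05 > 4000, so flow is turbulent.
Re = 5.7935e+05 (turbulent)


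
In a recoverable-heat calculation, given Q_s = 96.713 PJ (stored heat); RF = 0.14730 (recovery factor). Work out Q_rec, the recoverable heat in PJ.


Q_rec = Q_s * RF
Q_rec = 96.713 * 0.14730
Q_rec = 14.246 PJ


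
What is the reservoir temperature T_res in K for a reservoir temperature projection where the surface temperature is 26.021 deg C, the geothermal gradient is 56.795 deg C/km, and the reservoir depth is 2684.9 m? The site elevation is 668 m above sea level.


T_res = T_surf + grad * d / 1000
T_res = 26.021 + 56.795 * 2684.9 / 1000
T_res = 178.5099 deg C
Convert to K: 178.5099 + 273.15 = 451.66 K
T_res = 451.66 K


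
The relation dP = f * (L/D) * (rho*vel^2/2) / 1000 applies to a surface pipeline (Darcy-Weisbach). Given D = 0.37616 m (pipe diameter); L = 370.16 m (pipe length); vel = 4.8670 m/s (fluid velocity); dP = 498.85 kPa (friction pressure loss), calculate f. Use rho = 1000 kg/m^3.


f = dP*1000 / ((L/D)*(rho*vel^2/2))
f = 498.85*1000 / ((370.16/0.37616)*(1000*4.8670^2/2))
f = 0.042802


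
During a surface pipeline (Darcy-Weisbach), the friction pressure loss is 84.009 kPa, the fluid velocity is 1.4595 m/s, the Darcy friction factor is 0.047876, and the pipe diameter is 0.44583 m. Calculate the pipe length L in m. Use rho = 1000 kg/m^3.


L = dP*1000*D / (f*rho*vel^2/2)
L = 84.009*1000*0.44583 / (0.047876*1000*1.4595^2/2)
L = 734.51 m


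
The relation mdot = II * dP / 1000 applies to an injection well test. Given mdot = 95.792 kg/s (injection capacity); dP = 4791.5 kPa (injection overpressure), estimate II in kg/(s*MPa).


II = mdot * 1000 / dP
II = 95.792 * 1000 / 4791.5
II = 19.992 kg/(s*MPa)


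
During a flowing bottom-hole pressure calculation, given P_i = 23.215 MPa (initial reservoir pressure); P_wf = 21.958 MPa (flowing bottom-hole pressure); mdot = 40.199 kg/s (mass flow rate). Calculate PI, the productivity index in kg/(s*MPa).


PI = mdot / (P_i - P_wf)
PI = 40.199 / (23.215 - 21.958)
PI = 31.980 kg/(s*MPa)


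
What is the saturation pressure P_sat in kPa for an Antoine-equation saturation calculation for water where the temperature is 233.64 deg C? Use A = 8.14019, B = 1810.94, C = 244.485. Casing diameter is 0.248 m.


P_sat = 10^(A - B/(C + T)) / 760 * 0.101325
P_sat = 10^(8.14019 - 1810.94/(244.485 + 233.64)) / 760 * 0.101325
P_sat = 3.002660 MPa
Convert: 3.002660 MPa * 1000.0 = 3002.7 kPa
P_sat = 3002.7 kPa


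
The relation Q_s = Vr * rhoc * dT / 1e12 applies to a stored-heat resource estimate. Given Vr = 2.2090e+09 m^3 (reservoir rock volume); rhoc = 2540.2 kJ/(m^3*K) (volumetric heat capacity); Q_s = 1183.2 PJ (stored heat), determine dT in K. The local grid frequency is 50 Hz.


dT = Q_s * 1e12 / (Vr * rhoc)
dT = 1183.2 * 1e12 / (2.2090e+09 * 2540.2)
dT = 210.86 K


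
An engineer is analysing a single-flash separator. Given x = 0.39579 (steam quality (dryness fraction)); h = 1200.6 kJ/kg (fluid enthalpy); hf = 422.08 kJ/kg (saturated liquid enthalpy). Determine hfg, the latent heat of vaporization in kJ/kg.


hfg = (h - hf) / x
hfg = (1200.6 - 422.08) / 0.39579
hfg = 1967.0 kJ/kg


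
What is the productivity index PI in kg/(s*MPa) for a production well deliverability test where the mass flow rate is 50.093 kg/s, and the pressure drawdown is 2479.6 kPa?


PI = mdot * 1000 / dP
PI = 50.093 * 1000 / 2479.6
PI = 20.202 kg/(s*MPa)


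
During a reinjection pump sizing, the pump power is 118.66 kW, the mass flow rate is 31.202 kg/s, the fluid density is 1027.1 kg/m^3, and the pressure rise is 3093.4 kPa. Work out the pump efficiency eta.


eta = mdot * dP / (rho * P_pump)
eta = 31.202 * 3093.4 / (1027.1 * 118.66)
eta = 0.79196


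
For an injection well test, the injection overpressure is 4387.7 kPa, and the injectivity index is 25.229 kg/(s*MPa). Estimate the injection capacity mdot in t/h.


mdot = II * dP / 1000
mdot = 25.229 * 4387.7 / 1000
mdot = 110.6973 kg/s
Convert: 110.6973 kg/s * 3.6 = 398.51 t/h
mdot = 398.51 t/h


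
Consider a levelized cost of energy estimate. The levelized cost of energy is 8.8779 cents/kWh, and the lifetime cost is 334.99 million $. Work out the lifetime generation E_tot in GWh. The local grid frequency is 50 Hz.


E_tot = C_tot / LCOE * 100
E_tot = 334.99 / 8.8779 * 100
E_tot = 3773.3 GWh


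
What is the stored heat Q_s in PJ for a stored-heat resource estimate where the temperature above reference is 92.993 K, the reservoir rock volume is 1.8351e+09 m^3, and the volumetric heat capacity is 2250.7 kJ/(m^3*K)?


Q_s = Vr * rhoc * dT / 1e12
Q_s = 1.8351e+09 * 2250.7 * 92.993 / 1e12
Q_s = 384.09 PJ


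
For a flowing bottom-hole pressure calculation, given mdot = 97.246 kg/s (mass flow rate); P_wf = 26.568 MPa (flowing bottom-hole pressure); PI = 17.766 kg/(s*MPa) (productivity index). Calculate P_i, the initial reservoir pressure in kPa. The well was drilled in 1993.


P_i = P_wf + mdot / PI
P_i = 26.568 + 97.246 / 17.766
P_i = 32.04171 MPa
Convert: 32.04171 MPa * 1000.0 = 32042 kPa
P_i = 32042 kPa


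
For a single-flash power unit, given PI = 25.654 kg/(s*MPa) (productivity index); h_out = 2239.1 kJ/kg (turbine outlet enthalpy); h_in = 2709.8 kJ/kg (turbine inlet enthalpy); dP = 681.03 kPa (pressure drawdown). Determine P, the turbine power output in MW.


Step 1: mdot = PI * dP / 1000 = 25.654 * 681.03 / 1000 = 17.47114 kg/s
Step 2: P = mdot*(h_in - h_out)/1000 = 17.47114*(2709.8 - 2239.1)/1000 = 8.2237 MW
P = 8.2237 MW


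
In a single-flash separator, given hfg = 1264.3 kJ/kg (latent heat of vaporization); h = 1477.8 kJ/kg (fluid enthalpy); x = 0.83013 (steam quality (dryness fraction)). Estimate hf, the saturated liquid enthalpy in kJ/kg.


hf = h - x * hfg
hf = 1477.8 - 0.83013 * 1264.3
hf = 428.27 kJ/kg


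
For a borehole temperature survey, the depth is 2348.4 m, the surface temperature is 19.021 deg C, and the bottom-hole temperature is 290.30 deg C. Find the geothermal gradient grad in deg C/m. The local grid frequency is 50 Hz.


grad = (T_d - T_surf) / d * 1000
grad = (290.30 - 19.021) / 2348.4 * 1000
grad = 115.5165 deg C/km
Convert: 115.5165 deg C/km * 0.001 = 0.11552 deg C/m
grad = 0.11552 deg C/m


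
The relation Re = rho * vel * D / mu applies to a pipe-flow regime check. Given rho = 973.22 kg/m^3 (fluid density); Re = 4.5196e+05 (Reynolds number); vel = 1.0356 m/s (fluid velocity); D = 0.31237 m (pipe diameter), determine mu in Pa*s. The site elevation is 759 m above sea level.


mu = rho * vel * D / Re
mu = 973.22 * 1.0356 * 0.31237 / 4.5196e+05
mu = 0.00069658 Pa*s


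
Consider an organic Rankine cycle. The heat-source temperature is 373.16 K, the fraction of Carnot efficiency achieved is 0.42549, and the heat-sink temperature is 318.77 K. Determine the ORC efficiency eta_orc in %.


eta_orc = (1 - Tc/Th) * f * 100
eta_orc = (1 - 318.77/373.16) * 0.42549 * 100
eta_orc = 6.2017 %


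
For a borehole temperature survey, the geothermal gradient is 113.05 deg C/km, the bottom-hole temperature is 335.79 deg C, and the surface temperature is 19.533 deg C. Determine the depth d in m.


d = (T_d - T_surf) / grad * 1000
d = (335.79 - 19.533) / 113.05 * 1000
d = 2797.5 m


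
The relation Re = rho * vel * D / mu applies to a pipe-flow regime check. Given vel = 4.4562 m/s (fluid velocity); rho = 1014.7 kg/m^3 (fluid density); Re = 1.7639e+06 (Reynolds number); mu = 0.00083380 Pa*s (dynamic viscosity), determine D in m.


D = Re * mu / (rho * vel)
D = 1.7639e+06 * 0.00083380 / (1014.7 * 4.4562)
D = 0.32526 m


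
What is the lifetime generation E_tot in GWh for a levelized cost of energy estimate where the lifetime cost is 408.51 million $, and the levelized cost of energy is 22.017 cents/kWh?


E_tot = C_tot / LCOE * 100
E_tot = 408.51 / 22.017 * 100
E_tot = 1855.4 GWh


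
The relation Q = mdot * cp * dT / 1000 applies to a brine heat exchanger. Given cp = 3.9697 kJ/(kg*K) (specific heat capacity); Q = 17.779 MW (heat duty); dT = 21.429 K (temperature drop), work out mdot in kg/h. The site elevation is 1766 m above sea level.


mdot = Q * 1000 / (cp * dT)
mdot = 17.779 * 1000 / (3.9697 * 21.429)
mdot = 209.0007 kg/s
Convert: 209.0007 kg/s * 3600.0 = 7.5240e+05 kg/h
mdot = 7.5240e+05 kg/h


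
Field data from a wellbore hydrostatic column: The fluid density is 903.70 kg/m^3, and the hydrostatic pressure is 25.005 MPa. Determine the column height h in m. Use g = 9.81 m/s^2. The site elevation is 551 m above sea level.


h = P * 1e6 / (g * rho)
h = 25.005 * 1e6 / (9.81 * 903.70)
h = 2820.5 m


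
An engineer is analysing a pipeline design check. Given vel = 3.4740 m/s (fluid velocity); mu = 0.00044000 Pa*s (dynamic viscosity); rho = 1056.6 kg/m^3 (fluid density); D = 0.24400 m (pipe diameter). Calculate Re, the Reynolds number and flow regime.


Step 1: Re = rho*vel*D/mu = 1056.6*3.474*0.244/0.00044 = 2.0355e+06
Step 2: Re = 2.0355e+06 > 4000, so flow is turbulent.
Re = 2.0355e+06 (turbulent)


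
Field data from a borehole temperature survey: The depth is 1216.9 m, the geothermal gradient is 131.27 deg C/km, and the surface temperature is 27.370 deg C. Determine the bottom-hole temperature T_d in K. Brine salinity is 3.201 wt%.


T_d = T_surf + grad * d / 1000
T_d = 27.370 + 131.27 * 1216.9 / 1000
T_d = 187.1125 deg C
Convert to K: 187.1125 + 273.15 = 460.26 K
T_d = 460.26 K


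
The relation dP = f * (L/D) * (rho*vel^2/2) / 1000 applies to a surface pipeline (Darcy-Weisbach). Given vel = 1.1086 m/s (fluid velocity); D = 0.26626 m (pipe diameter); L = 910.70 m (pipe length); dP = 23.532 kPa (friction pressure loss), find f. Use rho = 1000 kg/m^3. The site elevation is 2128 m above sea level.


f = dP*1000 / ((L/D)*(rho*vel^2/2))
f = 23.532*1000 / ((910.70/0.26626)*(1000*1.1086^2/2))
f = 0.011196


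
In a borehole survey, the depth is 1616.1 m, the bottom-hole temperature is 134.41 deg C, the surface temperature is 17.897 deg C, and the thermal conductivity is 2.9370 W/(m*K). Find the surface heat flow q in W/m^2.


Step 1: grad = (T_d - T_surf)/d * 1000 = (134.41 - 17.897)/1616.1 * 1000 = 72.09517 deg C/km
Step 2: q = k * grad / 1000 = 2.937 * 72.09517 / 1000 = 0.21174 W/m^2
q = 0.21174 W/m^2


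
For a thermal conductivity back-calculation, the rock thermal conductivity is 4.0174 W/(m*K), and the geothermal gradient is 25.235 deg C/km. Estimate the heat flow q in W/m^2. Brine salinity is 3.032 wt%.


q = k * grad / 1000
q = 4.0174 * 25.235 / 1000
q = 0.10138 W/m^2


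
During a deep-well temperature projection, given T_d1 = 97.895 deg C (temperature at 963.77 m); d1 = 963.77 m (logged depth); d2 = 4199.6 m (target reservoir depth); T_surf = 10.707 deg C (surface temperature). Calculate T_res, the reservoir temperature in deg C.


Step 1: grad = (T_d1 - T_surf)/d1 * 1000 = (97.895 - 10.707)/963.77 * 1000 = 90.46557 deg C/km
Step 2: T_res = T_surf + grad*d2/1000 = 10.707 + 90.46557*4199.6/1000 = 390.63 deg C
T_res = 390.63 deg C


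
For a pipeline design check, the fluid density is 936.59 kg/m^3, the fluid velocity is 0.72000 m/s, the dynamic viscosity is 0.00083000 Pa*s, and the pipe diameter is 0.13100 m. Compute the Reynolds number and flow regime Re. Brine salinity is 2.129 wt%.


Step 1: Re = rho*vel*D/mu = 936.59*0.72*0.131/0.00083 = 1.0643e+05
Step 2: Re = 1.0643e+05 > 4000, so flow is turbulent.
Re = 1.0643e+05 (turbulent)


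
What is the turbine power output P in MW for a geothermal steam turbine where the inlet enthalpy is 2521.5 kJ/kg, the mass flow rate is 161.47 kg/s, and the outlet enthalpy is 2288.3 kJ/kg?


P = mdot * (h_in - h_out) / 1000
P = 161.47 * (2521.5 - 2288.3) / 1000
P = 37.655 MW


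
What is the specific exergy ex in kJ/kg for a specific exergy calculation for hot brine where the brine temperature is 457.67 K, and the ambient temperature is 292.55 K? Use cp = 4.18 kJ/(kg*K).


ex = cp * ((T_b - T_0) - T_0 * ln(T_b/T_0))
ex = 4.18 * ((457.67 - 292.55) - 292.55 * ln(457.67/292.55))
ex = 142.96 kJ/kg


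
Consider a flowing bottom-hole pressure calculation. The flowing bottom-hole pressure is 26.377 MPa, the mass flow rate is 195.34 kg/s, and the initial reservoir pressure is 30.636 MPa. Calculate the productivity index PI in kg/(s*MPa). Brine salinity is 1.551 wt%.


PI = mdot / (P_i - P_wf)
PI = 195.34 / (30.636 - 26.377)
PI = 45.865 kg/(s*MPa)


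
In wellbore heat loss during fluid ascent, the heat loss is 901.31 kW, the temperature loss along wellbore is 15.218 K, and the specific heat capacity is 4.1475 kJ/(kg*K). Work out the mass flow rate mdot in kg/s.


mdot = Q_loss / (cp * dT)
mdot = 901.31 / (4.1475 * 15.218)
mdot = 14.280 kg/s


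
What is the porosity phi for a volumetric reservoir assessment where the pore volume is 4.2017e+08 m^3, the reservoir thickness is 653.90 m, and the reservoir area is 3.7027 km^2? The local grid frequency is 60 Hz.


phi = Vp / (A * 1e6 * hr)
phi = 4.2017e+08 / (3.7027 * 1e6 * 653.90)
phi = 0.17354


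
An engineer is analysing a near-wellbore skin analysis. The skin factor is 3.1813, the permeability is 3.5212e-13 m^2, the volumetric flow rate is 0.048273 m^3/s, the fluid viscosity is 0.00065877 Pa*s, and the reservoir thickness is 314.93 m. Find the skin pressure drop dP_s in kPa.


dP_s = S * q * mu / (2*pi*k*hr) / 1000
dP_s = 3.1813 * 0.048273 * 0.00065877 / (2*pi*3.5212e-13*314.93) / 1000
dP_s = 145.20 kPa


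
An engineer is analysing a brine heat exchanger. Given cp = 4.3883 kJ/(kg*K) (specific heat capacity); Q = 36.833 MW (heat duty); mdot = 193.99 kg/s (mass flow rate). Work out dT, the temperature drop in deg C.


dT = Q * 1000 / (mdot * cp)
dT = 36.833 * 1000 / (193.99 * 4.3883)
dT = 43.26746 K
Convert (temperature difference, 1 K = 1 deg C): 43.26746 K = 43.26746 deg C
dT = 43.267 deg C


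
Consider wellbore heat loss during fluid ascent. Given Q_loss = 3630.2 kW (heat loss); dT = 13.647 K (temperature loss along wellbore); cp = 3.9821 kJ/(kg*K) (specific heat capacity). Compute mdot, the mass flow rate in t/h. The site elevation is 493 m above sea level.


mdot = Q_loss / (cp * dT)
mdot = 3630.2 / (3.9821 * 13.647)
mdot = 66.80073 kg/s
Convert: 66.80073 kg/s * 3.6 = 240.48 t/h
mdot = 240.48 t/h


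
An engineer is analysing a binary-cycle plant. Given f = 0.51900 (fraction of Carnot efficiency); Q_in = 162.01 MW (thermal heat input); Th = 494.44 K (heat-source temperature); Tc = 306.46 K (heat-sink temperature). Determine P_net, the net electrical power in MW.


Step 1: eta = (1 - Tc/Th)*f = (1 - 306.46/494.44)*0.519 = 0.1973174
Step 2: P_net = eta * Q_in = 0.1973174 * 162.01 = 31.967 MW
P_net = 31.967 MW


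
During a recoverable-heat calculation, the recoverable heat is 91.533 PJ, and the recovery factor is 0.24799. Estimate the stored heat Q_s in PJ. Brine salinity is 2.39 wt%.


Q_s = Q_rec / RF
Q_s = 91.533 / 0.24799
Q_s = 369.10 PJ


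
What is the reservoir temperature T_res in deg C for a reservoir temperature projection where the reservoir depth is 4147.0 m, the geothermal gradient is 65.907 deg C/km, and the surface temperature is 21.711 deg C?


T_res = T_surf + grad * d / 1000
T_res = 21.711 + 65.907 * 4147.0 / 1000
T_res = 295.03 deg C


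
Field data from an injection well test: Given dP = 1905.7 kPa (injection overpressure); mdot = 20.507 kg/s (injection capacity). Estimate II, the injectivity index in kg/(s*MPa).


II = mdot * 1000 / dP
II = 20.507 * 1000 / 1905.7
II = 10.761 kg/(s*MPa)


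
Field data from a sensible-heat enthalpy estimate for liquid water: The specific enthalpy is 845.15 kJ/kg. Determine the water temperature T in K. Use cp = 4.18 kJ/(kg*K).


T = h / cp
T = 845.15 / 4.18
T = 202.1890 deg C
Convert to K: 202.1890 + 273.15 = 475.34 K
T = 475.34 K


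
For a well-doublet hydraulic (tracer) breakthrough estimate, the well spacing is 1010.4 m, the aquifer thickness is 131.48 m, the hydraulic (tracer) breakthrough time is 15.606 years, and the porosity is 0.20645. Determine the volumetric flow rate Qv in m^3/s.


Qv = pi*hr*phi*L^2 / (3*t_bt*365.25*86400)
Qv = pi*131.48*0.20645*1010.4^2 / (3*15.606*365.25*86400)
Qv = 0.058924 m^3/s


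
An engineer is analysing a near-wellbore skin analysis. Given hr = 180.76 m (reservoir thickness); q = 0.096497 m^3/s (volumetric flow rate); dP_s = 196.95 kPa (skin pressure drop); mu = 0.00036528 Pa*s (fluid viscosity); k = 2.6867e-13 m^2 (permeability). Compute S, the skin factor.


S = dP_s * 1000 * 2*pi*k*hr / (q*mu)
S = 196.95 * 1000 * 2*pi*2.6867e-13*180.76 / (0.096497*0.00036528)
S = 1.7050


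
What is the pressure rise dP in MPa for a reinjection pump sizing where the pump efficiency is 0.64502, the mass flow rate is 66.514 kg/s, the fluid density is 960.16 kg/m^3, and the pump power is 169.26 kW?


dP = P_pump * rho * eta / mdot
dP = 169.26 * 960.16 * 0.64502 / 66.514
dP = 1576.007 kPa
Convert: 1576.007 kPa * 0.001 = 1.5760 MPa
dP = 1.5760 MPa


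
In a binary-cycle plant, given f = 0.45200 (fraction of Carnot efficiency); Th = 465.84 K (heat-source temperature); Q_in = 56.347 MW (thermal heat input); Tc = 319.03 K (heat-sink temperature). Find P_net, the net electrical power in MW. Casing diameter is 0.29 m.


Step 1: eta = (1 - Tc/Th)*f = (1 - 319.03/465.84)*0.452 = 0.1424483
Step 2: P_net = eta * Q_in = 0.1424483 * 56.347 = 8.0265 MW
P_net = 8.0265 MW


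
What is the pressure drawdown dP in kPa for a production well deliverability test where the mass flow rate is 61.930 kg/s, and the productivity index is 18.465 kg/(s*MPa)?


dP = mdot * 1000 / PI
dP = 61.930 * 1000 / 18.465
dP = 3353.9 kPa


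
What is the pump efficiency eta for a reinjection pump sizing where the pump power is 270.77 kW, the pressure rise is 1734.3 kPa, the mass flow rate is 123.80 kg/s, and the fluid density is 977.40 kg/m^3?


eta = mdot * dP / (rho * P_pump)
eta = 123.80 * 1734.3 / (977.40 * 270.77)
eta = 0.81128


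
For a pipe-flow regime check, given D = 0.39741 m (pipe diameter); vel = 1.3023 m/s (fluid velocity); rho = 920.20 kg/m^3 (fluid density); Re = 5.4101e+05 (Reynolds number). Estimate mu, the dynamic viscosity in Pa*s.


mu = rho * vel * D / Re
mu = 920.20 * 1.3023 * 0.39741 / 5.4101e+05
mu = 0.00088029 Pa*s


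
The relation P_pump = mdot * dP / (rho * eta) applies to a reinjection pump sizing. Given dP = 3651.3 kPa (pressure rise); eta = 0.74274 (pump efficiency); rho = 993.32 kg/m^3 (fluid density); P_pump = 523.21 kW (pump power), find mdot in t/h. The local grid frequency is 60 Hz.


mdot = P_pump * rho * eta / dP
mdot = 523.21 * 993.32 * 0.74274 / 3651.3
mdot = 105.7194 kg/s
Convert: 105.7194 kg/s * 3.6 = 380.59 t/h
mdot = 380.59 t/h


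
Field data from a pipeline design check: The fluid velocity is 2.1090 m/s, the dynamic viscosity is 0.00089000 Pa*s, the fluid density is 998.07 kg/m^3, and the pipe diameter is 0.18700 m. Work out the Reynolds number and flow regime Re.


Step 1: Re = rho*vel*D/mu = 998.07*2.109*0.187/0.00089 = 4.4227e+05
Step 2: Re = 4.4227e+05 > 4000, so flow is turbulent.
Re = 4.4227e+05 (turbulent)


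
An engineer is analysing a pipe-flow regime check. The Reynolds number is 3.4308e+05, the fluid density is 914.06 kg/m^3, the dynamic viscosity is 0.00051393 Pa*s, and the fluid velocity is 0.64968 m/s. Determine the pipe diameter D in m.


D = Re * mu / (rho * vel)
D = 3.4308e+05 * 0.00051393 / (914.06 * 0.64968)
D = 0.29691 m


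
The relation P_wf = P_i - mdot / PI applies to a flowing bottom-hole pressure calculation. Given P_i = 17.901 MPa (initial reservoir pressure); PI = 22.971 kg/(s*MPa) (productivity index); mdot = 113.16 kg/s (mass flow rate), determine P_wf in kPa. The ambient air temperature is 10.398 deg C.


P_wf = P_i - mdot / PI
P_wf = 17.901 - 113.16 / 22.971
P_wf = 12.97479 MPa
Convert: 12.97479 MPa * 1000.0 = 12975 kPa
P_wf = 12975 kPa


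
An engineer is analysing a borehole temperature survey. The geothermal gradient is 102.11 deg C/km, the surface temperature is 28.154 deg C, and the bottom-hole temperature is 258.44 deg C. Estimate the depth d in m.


d = (T_d - T_surf) / grad * 1000
d = (258.44 - 28.154) / 102.11 * 1000
d = 2255.3 m


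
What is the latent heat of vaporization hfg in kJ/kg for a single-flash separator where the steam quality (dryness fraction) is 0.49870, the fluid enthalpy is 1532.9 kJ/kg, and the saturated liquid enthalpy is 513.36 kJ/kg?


hfg = (h - hf) / x
hfg = (1532.9 - 513.36) / 0.49870
hfg = 2044.4 kJ/kg


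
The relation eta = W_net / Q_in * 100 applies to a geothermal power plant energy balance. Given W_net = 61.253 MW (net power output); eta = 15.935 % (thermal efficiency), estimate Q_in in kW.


Q_in = W_net / (eta / 100)
Q_in = 61.253 / (15.935 / 100)
Q_in = 384.3928 MW
Convert: 384.3928 MW * 1000.0 = 3.8439e+05 kW
Q_in = 3.8439e+05 kW


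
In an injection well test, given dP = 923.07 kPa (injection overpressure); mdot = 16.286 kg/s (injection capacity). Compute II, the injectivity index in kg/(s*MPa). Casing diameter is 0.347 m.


II = mdot * 1000 / dP
II = 16.286 * 1000 / 923.07
II = 17.643 kg/(s*MPa)


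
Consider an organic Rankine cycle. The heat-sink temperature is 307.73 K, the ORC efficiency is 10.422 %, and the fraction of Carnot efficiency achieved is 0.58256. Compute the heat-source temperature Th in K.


Th = Tc / (1 - (eta_orc/100)/f)
Th = 307.73 / (1 - (10.422/100)/0.58256)
Th = 374.78 K


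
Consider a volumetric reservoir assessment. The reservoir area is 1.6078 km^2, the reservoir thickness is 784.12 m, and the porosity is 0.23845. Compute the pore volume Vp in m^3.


Vp = A * 1e6 * hr * phi
Vp = 1.6078 * 1e6 * 784.12 * 0.23845
Vp = 3.0062e+08 m^3


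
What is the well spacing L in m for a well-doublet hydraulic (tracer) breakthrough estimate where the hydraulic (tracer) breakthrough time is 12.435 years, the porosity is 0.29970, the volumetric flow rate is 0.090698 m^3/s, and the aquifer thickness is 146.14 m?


L = sqrt(t_bt*365.25*86400*3*Qv / (pi*hr*phi))
L = sqrt(12.435*365.25*86400*3*0.090698 / (pi*146.14*0.29970))
L = 880.91 m


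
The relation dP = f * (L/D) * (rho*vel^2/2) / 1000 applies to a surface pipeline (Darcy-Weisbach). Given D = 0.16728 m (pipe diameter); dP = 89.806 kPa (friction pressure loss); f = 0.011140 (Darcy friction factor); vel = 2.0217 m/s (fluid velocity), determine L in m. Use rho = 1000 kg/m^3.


L = dP*1000*D / (f*rho*vel^2/2)
L = 89.806*1000*0.16728 / (0.011140*1000*2.0217^2/2)
L = 659.87 m


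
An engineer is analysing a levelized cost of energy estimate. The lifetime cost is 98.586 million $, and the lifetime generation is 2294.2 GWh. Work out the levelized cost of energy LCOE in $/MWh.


LCOE = C_tot / E_tot * 100
LCOE = 98.586 / 2294.2 * 100
LCOE = 4.297184 cents/kWh
Convert: 4.297184 cents/kWh * 10.0 = 42.972 $/MWh
LCOE = 42.972 $/MWh


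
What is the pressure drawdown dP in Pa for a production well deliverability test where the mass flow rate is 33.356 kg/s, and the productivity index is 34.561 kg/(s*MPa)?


dP = mdot * 1000 / PI
dP = 33.356 * 1000 / 34.561
dP = 965.1341 kPa
Convert: 965.1341 kPa * 1000.0 = 9.6513e+05 Pa
dP = 9.6513e+05 Pa


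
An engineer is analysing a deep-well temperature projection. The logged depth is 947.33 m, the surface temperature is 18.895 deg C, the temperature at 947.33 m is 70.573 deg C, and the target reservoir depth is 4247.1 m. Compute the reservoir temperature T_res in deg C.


Step 1: grad = (T_d1 - T_surf)/d1 * 1000 = (70.573 - 18.895)/947.33 * 1000 = 54.55121 deg C/km
Step 2: T_res = T_surf + grad*d2/1000 = 18.895 + 54.55121*4247.1/1000 = 250.58 deg C
T_res = 250.58 deg C


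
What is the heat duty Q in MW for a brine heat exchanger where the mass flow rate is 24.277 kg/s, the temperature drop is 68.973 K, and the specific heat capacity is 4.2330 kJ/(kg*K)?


Q = mdot * cp * dT / 1000
Q = 24.277 * 4.2330 * 68.973 / 1000
Q = 7.0880 MW


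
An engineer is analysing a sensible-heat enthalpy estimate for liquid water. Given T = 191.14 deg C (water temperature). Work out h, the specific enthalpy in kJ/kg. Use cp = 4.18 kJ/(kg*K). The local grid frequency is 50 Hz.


h = cp * T
h = 4.18 * 191.14
h = 798.97 kJ/kg


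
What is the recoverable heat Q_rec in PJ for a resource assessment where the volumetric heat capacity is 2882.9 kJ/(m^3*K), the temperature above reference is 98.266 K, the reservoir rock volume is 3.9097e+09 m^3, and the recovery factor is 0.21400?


Step 1: Q_s = Vr*rhoc*dT/1e12 = 3.9097e+09*2882.9*98.266/1e12 = 1107.583 PJ
Step 2: Q_rec = Q_s * RF = 1107.583 * 0.214 = 237.02 PJ
Q_rec = 237.02 PJ


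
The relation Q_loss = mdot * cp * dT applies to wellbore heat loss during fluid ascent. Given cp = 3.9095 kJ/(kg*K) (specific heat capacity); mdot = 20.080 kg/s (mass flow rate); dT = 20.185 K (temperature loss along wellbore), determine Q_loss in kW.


Q_loss = mdot * cp * dT
Q_loss = 20.080 * 3.9095 * 20.185
Q_loss = 1584.6 kW


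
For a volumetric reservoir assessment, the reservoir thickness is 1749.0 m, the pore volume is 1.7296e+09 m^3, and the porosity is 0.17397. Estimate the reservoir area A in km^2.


A = Vp / (1e6 * hr * phi)
A = 1.7296e+09 / (1e6 * 1749.0 * 0.17397)
A = 5.6844 km^2


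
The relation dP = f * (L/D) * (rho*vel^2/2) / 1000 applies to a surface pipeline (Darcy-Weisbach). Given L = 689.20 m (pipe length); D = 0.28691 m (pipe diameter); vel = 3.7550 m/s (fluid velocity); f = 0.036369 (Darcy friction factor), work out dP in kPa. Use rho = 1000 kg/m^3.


dP = f * (L/D) * (rho*vel^2/2) / 1000
dP = 0.036369 * (689.20/0.28691) * (1000*3.7550^2/2) / 1000
dP = 615.92 kPa


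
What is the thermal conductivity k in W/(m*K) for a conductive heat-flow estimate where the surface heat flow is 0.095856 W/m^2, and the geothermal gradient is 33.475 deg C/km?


k = q * 1000 / grad
k = 0.095856 * 1000 / 33.475
k = 2.8635 W/(m*K)


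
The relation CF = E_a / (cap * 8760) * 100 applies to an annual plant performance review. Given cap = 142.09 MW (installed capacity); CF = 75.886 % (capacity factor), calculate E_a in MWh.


E_a = CF / 100 * cap * 8760
E_a = 75.886 / 100 * 142.09 * 8760
E_a = 9.4456e+05 MWh


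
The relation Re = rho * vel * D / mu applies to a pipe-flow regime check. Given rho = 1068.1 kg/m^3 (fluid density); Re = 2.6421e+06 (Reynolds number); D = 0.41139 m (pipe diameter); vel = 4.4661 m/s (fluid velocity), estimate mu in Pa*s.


mu = rho * vel * D / Re
mu = 1068.1 * 4.4661 * 0.41139 / 2.6421e+06
mu = 0.00074275 Pa*s


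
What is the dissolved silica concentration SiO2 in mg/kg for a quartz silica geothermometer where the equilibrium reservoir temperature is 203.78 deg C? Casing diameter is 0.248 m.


SiO2 = 10^(5.19 - 1309/(T_eq + 273.15))
SiO2 = 10^(5.19 - 1309/(203.78 + 273.15))
SiO2 = 278.84 mg/kg


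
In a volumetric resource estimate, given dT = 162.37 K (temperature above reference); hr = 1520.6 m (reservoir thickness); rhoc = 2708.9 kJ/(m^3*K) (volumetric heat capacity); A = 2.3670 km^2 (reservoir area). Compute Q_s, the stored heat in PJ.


Step 1: Vr = A*1e6*hr = 2.367*1e6*1520.6 = 3.599260e+09 m^3
Step 2: Q_s = Vr*rhoc*dT/1e12 = 3.599260e+09*2708.9*162.37/1e12 = 1583.1 PJ
Q_s = 1583.1 PJ


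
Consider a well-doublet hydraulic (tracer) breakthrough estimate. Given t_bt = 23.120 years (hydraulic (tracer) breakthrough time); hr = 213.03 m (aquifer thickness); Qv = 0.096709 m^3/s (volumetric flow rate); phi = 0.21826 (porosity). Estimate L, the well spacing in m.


L = sqrt(t_bt*365.25*86400*3*Qv / (pi*hr*phi))
L = sqrt(23.120*365.25*86400*3*0.096709 / (pi*213.03*0.21826))
L = 1203.8 m


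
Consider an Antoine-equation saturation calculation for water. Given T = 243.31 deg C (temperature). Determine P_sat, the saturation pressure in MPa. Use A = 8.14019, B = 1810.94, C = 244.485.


P_sat = 10^(A - B/(C + T)) / 760 * 0.101325
P_sat = 10^(8.14019 - 1810.94/(244.485 + 243.31)) / 760 * 0.101325
P_sat = 3.5694 MPa


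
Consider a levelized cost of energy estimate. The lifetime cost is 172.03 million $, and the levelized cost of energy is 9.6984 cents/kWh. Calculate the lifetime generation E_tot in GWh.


E_tot = C_tot / LCOE * 100
E_tot = 172.03 / 9.6984 * 100
E_tot = 1773.8 GWh


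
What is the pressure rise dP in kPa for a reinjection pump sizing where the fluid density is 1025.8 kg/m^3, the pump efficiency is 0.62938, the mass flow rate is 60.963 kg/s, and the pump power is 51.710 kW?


dP = P_pump * rho * eta / mdot
dP = 51.710 * 1025.8 * 0.62938 / 60.963
dP = 547.63 kPa


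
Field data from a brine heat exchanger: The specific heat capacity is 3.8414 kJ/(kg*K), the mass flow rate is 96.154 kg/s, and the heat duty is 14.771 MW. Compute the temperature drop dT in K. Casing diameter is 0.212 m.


dT = Q * 1000 / (mdot * cp)
dT = 14.771 * 1000 / (96.154 * 3.8414)
dT = 39.990 K


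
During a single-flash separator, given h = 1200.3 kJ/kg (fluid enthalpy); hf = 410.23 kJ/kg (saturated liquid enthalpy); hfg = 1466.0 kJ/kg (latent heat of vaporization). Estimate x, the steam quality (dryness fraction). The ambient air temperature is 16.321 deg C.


x = (h - hf) / hfg
x = (1200.3 - 410.23) / 1466.0
x = 0.53893


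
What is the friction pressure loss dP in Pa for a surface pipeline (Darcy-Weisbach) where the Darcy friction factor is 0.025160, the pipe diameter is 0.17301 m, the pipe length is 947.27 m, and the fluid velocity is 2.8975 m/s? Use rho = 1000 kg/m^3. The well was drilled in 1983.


dP = f * (L/D) * (rho*vel^2/2) / 1000
dP = 0.025160 * (947.27/0.17301) * (1000*2.8975^2/2) / 1000
dP = 578.2693 kPa
Convert: 578.2693 kPa * 1000.0 = 5.7827e+05 Pa
dP = 5.7827e+05 Pa


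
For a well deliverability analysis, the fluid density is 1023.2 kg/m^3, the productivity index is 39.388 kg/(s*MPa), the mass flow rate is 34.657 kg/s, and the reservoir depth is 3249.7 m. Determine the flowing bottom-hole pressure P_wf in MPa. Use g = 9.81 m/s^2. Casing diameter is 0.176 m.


Step 1: P_i = rho*g*h/1e6 = 1023.2*9.81*3249.7/1e6 = 32.61916 MPa
Step 2: P_wf = P_i - mdot/PI = 32.61916 - 34.657/39.388 = 31.739 MPa
P_wf = 31.739 MPa


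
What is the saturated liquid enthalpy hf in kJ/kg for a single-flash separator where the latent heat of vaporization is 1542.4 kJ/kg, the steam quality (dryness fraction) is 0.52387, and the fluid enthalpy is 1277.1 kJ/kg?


hf = h - x * hfg
hf = 1277.1 - 0.52387 * 1542.4
hf = 469.08 kJ/kg


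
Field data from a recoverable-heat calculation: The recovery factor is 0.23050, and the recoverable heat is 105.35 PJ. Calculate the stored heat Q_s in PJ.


Q_s = Q_rec / RF
Q_s = 105.35 / 0.23050
Q_s = 457.05 PJ


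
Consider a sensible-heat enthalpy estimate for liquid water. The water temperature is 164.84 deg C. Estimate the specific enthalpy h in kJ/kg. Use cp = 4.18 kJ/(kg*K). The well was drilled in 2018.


h = cp * T
h = 4.18 * 164.84
h = 689.03 kJ/kg


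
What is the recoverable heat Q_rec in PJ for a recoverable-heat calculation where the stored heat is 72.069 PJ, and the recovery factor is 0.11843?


Q_rec = Q_s * RF
Q_rec = 72.069 * 0.11843
Q_rec = 8.5351 PJ


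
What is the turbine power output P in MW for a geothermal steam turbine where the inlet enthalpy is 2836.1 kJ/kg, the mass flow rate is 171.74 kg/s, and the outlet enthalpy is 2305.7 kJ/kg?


P = mdot * (h_in - h_out) / 1000
P = 171.74 * (2836.1 - 2305.7) / 1000
P = 91.091 MW


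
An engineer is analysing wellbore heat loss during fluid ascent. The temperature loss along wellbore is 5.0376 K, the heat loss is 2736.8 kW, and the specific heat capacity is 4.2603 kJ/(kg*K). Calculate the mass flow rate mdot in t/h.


mdot = Q_loss / (cp * dT)
mdot = 2736.8 / (4.2603 * 5.0376)
mdot = 127.5203 kg/s
Convert: 127.5203 kg/s * 3.6 = 459.07 t/h
mdot = 459.07 t/h


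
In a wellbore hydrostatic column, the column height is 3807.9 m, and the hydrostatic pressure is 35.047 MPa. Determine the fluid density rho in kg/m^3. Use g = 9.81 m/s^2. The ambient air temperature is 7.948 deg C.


rho = P * 1e6 / (g * h)
rho = 35.047 * 1e6 / (9.81 * 3807.9)
rho = 938.20 kg/m^3


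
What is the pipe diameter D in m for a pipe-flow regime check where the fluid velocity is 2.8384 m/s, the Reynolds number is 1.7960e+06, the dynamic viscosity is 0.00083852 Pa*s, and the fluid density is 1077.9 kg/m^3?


D = Re * mu / (rho * vel)
D = 1.7960e+06 * 0.00083852 / (1077.9 * 2.8384)
D = 0.49223 m


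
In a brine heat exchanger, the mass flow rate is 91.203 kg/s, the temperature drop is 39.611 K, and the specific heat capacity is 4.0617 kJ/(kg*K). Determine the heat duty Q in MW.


Q = mdot * cp * dT / 1000
Q = 91.203 * 4.0617 * 39.611 / 1000
Q = 14.673 MW


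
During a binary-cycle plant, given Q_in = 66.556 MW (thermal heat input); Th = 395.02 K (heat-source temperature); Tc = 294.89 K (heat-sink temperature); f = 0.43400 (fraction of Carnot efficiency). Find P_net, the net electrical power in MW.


Step 1: eta = (1 - Tc/Th)*f = (1 - 294.89/395.02)*0.434 = 0.1100107
Step 2: P_net = eta * Q_in = 0.1100107 * 66.556 = 7.3219 MW
P_net = 7.3219 MW


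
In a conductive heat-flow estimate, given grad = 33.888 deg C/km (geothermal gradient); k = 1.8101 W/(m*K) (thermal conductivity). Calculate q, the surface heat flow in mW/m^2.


q = k * grad / 1000
q = 1.8101 * 33.888 / 1000
q = 0.06134067 W/m^2
Convert: 0.06134067 W/m^2 * 1000.0 = 61.341 mW/m^2
q = 61.341 mW/m^2
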